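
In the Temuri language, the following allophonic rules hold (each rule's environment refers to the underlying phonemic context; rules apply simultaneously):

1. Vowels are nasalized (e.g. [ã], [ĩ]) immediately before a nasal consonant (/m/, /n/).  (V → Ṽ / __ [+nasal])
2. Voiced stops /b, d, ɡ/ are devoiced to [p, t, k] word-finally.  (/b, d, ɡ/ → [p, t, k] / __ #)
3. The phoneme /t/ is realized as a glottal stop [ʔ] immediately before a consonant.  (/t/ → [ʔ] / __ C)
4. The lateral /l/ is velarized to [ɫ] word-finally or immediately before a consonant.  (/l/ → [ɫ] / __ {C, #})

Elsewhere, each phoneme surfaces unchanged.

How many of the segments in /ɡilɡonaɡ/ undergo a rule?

Segments that undergo a rule: /l/ → [ɫ] (rule 4); /o/ → [õ] (rule 1); /ɡ/ → [k] (rule 2).
All other segments surface unchanged.

3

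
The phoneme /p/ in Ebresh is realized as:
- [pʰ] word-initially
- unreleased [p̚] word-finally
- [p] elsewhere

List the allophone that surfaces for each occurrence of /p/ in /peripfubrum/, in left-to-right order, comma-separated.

Occurrence 1 (position 1): word-initially → [pʰ].
Occurrence 2 (position 5): no conditioning environment matches → elsewhere allophone [p].

[pʰ], [p]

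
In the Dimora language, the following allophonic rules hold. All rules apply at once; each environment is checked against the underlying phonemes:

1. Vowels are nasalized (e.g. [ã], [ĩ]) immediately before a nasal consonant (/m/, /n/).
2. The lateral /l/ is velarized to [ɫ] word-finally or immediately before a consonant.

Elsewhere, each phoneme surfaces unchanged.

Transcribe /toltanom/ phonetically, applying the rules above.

[toɫtãnõm]

/o/ (between /t/ and /l/) fails the environment for rule 1, so it stays [o].
/l/ (between /o/ and /t/): word-finally or immediately before a consonant, so rule 2 applies → [ɫ].
/a/ (between /t/ and /n/) occurs before a nasal consonant → [ã] by rule 1.
/o/ (between /n/ and /m/): before a nasal consonant, so rule 1 applies → [õ].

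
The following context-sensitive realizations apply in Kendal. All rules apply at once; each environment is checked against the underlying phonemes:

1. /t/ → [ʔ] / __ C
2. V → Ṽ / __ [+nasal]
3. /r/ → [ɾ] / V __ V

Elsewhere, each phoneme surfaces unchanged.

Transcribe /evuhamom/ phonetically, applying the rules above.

/e/ — word-initial; rule 2 does not apply here → [e].
/v/ (between /e/ and /u/): no rule targets it → [v].
/u/ (between /v/ and /h/) is in the target of rule 2 but the environment (before a nasal consonant) is not met → [u].
/h/ (between /u/ and /a/): no rule targets it → [h].
/a/ — between /h/ and /m/, before a nasal consonant — surfaces as [ã] (rule 2).
/m/ — not in any rule's target class → [m].
Rule 2 applies to /o/ (between /m/ and /m/: before a nasal consonant) → [õ].
/m/ stays [m].

[evuhãmõm]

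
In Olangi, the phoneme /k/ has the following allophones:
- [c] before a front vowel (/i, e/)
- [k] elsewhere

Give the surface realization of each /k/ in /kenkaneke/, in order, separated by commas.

Occurrence 1 (position 1): before a front vowel → [c].
Occurrence 2 (position 4): no conditioning environment matches → elsewhere allophone [k].
Occurrence 3 (position 8): before a front vowel → [c].

[c], [k], [c]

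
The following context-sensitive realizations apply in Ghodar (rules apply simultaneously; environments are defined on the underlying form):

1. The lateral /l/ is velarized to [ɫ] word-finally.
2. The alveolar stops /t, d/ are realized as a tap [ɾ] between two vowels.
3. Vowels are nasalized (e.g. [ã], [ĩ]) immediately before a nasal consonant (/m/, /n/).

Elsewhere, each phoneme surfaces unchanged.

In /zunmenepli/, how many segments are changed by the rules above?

2

Segments that undergo a rule: /u/ → [ũ] (rule 3); /e/ → [ẽ] (rule 3).
All other segments surface unchanged.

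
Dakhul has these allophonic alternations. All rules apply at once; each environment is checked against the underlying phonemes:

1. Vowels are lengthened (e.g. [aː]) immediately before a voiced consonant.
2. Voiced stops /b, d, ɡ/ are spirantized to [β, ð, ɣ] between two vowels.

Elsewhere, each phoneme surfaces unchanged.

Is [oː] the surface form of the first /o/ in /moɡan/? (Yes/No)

/o/ (between /m/ and /ɡ/) occurs before a voiced consonant → [oː] by rule 1.
The actual realization is [oː], which matches [oː].

Yes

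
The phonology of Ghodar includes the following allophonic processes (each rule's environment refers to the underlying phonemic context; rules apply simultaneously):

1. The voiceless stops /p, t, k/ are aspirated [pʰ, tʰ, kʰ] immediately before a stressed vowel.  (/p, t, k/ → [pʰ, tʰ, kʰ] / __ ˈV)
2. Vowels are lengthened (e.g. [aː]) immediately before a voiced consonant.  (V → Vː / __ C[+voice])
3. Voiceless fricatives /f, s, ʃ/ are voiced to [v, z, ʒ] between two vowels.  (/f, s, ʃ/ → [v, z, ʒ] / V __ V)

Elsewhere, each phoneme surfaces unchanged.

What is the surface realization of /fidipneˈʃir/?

[fiːdipneˈʒiːr]

/f/ (word-initial) fails the environment for rule 3, so it stays [f].
/i/ (between /f/ and /d/) occurs before a voiced consonant → [iː] by rule 2.
/d/ (between /i/ and /i/) is unaffected → [d].
/i/ (between /d/ and /p/) is in the target of rule 2 but the environment (before a voiced consonant) is not met → [i].
/p/ (between /i/ and /n/) fails the environment for rule 1, so it stays [p].
/n/ (between /p/ and /e/): no rule targets it → [n].
/e/ (between /n/ and /ʃ/) is in the target of rule 2 but the environment (before a voiced consonant) is not met → [e].
/ʃ/ (between /e/ and /i/) occurs between two vowels → [ʒ] by rule 3.
/i/ — between /ʃ/ and /r/, before a voiced consonant — surfaces as [iː] (rule 2).
/r/ (word-final): no rule targets it → [r].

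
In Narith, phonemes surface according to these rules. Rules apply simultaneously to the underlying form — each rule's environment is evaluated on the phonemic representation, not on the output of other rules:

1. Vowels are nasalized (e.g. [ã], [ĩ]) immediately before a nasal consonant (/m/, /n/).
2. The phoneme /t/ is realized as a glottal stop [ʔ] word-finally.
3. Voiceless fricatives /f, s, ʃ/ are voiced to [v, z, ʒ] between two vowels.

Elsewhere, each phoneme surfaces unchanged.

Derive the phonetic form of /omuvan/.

/o/ (word-initial): before a nasal consonant, so rule 1 applies → [õ].
/m/ (between /o/ and /u/) is unaffected → [m].
/u/ — between /m/ and /v/; rule 1 does not apply here → [u].
/v/ stays [v].
/a/ (between /v/ and /n/): before a nasal consonant, so rule 1 applies → [ã].
/n/ stays [n].

[õmuvãn]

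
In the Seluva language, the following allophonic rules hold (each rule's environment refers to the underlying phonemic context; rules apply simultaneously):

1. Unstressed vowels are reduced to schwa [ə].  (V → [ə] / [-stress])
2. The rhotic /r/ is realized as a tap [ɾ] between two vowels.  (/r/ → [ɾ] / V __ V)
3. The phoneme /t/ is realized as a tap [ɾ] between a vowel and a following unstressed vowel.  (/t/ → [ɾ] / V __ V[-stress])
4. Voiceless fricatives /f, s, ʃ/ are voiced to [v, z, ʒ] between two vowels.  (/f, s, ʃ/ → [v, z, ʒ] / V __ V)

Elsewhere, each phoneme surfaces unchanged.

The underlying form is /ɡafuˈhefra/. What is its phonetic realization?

[ɡəvəˈhefrə]

/ɡ/ stays [ɡ].
Rule 1 applies to /a/ (between /ɡ/ and /f/: in an unstressed syllable) → [ə].
Rule 4 applies to /f/ (between /a/ and /u/: between two vowels) → [v].
/u/ (between /f/ and /h/): in an unstressed syllable, so rule 1 applies → [ə].
/h/ stays [h].
/e/ (between /h/ and /f/): rule 1 targets it, but not in an unstressed syllable → unchanged [e].
/f/ (between /e/ and /r/) fails the environment for rule 4, so it stays [f].
/r/ (between /f/ and /a/) is in the target of rule 2 but the environment (between two vowels) is not met → [r].
/a/ (word-final) occurs in an unstressed syllable → [ə] by rule 1.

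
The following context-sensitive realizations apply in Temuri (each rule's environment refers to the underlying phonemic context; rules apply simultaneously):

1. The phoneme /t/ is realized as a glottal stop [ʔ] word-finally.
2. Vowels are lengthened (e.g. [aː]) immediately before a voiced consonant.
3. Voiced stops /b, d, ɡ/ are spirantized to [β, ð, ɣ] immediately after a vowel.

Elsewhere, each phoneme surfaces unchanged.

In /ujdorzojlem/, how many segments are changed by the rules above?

4

Segments that undergo a rule: /u/ → [uː] (rule 2); /o/ → [oː] (rule 2); /o/ → [oː] (rule 2); /e/ → [eː] (rule 2).
All other segments surface unchanged.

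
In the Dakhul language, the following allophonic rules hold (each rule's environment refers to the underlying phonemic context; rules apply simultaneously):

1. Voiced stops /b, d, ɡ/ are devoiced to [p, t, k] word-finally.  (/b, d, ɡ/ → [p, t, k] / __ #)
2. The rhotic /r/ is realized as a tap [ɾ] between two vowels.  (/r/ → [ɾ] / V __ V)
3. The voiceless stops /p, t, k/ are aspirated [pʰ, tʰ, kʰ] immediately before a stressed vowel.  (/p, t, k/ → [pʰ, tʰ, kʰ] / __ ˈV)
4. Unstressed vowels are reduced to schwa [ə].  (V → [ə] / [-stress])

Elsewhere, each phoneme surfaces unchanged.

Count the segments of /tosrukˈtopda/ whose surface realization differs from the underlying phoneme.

4

Segments that undergo a rule: /o/ → [ə] (rule 4); /u/ → [ə] (rule 4); /t/ → [tʰ] (rule 3); /a/ → [ə] (rule 4).
All other segments surface unchanged.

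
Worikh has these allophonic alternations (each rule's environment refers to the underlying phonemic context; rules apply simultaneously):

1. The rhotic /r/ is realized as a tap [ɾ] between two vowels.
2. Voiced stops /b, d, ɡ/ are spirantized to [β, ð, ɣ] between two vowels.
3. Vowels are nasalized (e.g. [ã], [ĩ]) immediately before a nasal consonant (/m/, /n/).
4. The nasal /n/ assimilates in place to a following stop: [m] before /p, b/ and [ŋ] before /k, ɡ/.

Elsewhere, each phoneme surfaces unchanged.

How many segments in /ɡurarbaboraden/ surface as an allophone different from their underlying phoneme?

5

Segments that undergo a rule: /r/ → [ɾ] (rule 1); /b/ → [β] (rule 2); /r/ → [ɾ] (rule 1); /d/ → [ð] (rule 2); /e/ → [ẽ] (rule 3).
All other segments surface unchanged.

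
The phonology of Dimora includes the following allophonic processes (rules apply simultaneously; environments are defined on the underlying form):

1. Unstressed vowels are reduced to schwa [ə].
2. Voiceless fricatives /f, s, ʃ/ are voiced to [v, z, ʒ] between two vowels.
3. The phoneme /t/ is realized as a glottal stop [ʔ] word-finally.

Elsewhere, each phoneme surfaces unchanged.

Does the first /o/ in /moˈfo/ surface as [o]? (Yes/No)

No

/o/ (between /m/ and /f/) occurs in an unstressed syllable → [ə] by rule 1.
The actual realization is [ə], not [o].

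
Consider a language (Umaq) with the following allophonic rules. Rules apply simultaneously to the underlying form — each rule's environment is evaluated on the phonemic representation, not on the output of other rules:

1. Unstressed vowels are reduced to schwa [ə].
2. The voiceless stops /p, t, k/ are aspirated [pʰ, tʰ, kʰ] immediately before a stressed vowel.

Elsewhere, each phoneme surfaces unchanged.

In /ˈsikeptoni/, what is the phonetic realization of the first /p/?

[p]

/p/ (between /e/ and /t/) is in the target of rule 2 but the environment (immediately before a stressed vowel) is not met → [p].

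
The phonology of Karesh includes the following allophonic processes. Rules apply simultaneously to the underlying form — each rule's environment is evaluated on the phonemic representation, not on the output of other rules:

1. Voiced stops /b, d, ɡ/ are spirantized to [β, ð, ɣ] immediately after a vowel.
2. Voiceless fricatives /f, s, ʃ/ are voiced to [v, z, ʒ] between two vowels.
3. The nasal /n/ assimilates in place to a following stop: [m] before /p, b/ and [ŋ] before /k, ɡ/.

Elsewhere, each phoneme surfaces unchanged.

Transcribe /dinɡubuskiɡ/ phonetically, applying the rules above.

/d/ (word-initial) is in the target of rule 1 but the environment (immediately after a vowel) is not met → [d].
/i/ (between /d/ and /n/) is unaffected → [i].
/n/ meets the environment for rule 3 (before a labial or velar stop) → [ŋ].
/ɡ/ — between /n/ and /u/; rule 1 does not apply here → [ɡ].
/u/ (between /ɡ/ and /b/) is unaffected → [u].
/b/ meets the environment for rule 1 (immediately after a vowel) → [β].
/u/ (between /b/ and /s/) is unaffected → [u].
/s/ (between /u/ and /k/) fails the environment for rule 2, so it stays [s].
/k/ (between /s/ and /i/): no rule targets it → [k].
/i/ stays [i].
/ɡ/ (word-final): immediately after a vowel, so rule 1 applies → [ɣ].

[diŋɡuβuskiɣ]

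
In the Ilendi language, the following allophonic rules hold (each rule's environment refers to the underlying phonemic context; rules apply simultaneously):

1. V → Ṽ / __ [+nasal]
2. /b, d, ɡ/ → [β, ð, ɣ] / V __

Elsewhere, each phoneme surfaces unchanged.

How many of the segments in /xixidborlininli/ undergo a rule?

Segments that undergo a rule: /d/ → [ð] (rule 2); /i/ → [ĩ] (rule 1); /i/ → [ĩ] (rule 1).
All other segments surface unchanged.

3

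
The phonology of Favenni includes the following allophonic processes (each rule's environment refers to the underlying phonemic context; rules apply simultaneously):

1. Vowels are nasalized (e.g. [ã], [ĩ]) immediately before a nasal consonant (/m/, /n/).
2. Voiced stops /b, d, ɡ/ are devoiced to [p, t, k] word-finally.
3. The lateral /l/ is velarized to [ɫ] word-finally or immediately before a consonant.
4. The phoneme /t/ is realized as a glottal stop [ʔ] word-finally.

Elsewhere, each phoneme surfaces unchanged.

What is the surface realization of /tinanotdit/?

[tĩnãnotdiʔ]

/t/ (word-initial): rule 4 targets it, but not word-finally → unchanged [t].
/i/ — between /t/ and /n/, before a nasal consonant — surfaces as [ĩ] (rule 1).
/n/ (between /i/ and /a/): no rule targets it → [n].
Rule 1 applies to /a/ (between /n/ and /n/: before a nasal consonant) → [ã].
/n/ (between /a/ and /o/) is unaffected → [n].
/o/ (between /n/ and /t/) is in the target of rule 1 but the environment (before a nasal consonant) is not met → [o].
/t/ (between /o/ and /d/): rule 4 targets it, but not word-finally → unchanged [t].
/d/ (between /t/ and /i/) fails the environment for rule 2, so it stays [d].
/i/ — between /d/ and /t/; rule 1 does not apply here → [i].
/t/ (word-final) occurs word-finally → [ʔ] by rule 4.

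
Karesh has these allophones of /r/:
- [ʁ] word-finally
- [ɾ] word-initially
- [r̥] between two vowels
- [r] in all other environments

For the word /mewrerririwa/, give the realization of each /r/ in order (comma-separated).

Occurrence 1 (position 4): no conditioning environment matches → elsewhere allophone [r].
Occurrence 2 (position 6): no conditioning environment matches → elsewhere allophone [r].
Occurrence 3 (position 7): no conditioning environment matches → elsewhere allophone [r].
Occurrence 4 (position 9): between two vowels → [r̥].

[r], [r], [r], [r̥]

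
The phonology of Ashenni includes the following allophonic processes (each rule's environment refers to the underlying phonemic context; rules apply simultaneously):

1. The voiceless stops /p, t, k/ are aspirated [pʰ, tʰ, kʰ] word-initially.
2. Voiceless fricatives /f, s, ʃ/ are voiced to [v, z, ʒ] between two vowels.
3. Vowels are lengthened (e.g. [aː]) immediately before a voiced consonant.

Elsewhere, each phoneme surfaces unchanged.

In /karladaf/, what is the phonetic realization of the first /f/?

/f/ — word-final; rule 2 does not apply here → [f].

[f]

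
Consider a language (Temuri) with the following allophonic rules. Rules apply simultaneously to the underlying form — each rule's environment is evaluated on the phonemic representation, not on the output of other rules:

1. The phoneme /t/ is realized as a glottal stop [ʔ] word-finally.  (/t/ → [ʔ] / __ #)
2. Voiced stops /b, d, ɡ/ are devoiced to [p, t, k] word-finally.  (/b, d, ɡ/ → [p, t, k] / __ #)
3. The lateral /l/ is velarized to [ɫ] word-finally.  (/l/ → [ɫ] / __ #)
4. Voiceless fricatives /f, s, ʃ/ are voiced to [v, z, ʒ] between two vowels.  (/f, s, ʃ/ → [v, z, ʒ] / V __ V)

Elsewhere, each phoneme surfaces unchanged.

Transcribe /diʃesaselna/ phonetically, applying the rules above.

/d/ — word-initial; rule 2 does not apply here → [d].
/ʃ/ (between /i/ and /e/) occurs between two vowels → [ʒ] by rule 4.
/s/ (between /e/ and /a/): between two vowels, so rule 4 applies → [z].
/s/ — between /a/ and /e/, between two vowels — surfaces as [z] (rule 4).
/l/ (between /e/ and /n/): rule 3 targets it, but not word-finally → unchanged [l].

[diʒezazelna]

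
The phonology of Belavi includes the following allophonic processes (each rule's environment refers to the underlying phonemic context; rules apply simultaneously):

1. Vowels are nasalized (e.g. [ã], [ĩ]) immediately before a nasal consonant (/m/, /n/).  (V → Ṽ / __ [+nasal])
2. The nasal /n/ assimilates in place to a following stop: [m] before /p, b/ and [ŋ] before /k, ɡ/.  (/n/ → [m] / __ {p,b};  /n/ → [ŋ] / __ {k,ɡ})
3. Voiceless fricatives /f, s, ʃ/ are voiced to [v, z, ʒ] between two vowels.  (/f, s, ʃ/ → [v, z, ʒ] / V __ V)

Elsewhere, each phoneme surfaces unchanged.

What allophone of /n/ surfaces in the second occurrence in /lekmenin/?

[n]

/n/ — word-final; rule 2 does not apply here → [n].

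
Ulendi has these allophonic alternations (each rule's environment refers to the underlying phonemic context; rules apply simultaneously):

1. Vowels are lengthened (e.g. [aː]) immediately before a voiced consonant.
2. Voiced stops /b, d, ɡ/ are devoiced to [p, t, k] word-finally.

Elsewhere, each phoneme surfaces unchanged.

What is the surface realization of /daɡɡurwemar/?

[daːɡɡuːrweːmaːr]

/d/ — word-initial; rule 2 does not apply here → [d].
/a/ (between /d/ and /ɡ/) occurs before a voiced consonant → [aː] by rule 1.
/ɡ/ — between /a/ and /ɡ/; rule 2 does not apply here → [ɡ].
/ɡ/ (between /ɡ/ and /u/) is in the target of rule 2 but the environment (word-finally) is not met → [ɡ].
/u/ (between /ɡ/ and /r/): before a voiced consonant, so rule 1 applies → [uː].
/r/ (between /u/ and /w/) is unaffected → [r].
/w/ stays [w].
Rule 1 applies to /e/ (between /w/ and /m/: before a voiced consonant) → [eː].
/m/ — not in any rule's target class → [m].
Rule 1 applies to /a/ (between /m/ and /r/: before a voiced consonant) → [aː].
/r/ — not in any rule's target class → [r].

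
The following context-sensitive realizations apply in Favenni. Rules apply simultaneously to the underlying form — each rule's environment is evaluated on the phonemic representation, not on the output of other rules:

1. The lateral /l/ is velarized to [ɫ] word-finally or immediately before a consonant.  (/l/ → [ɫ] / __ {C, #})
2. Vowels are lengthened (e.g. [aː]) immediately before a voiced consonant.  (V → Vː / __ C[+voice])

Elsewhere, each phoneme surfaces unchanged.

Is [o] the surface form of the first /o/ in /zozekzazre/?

Rule 2 applies to /o/ (between /z/ and /z/: before a voiced consonant) → [oː].
The actual realization is [oː], not [o].

No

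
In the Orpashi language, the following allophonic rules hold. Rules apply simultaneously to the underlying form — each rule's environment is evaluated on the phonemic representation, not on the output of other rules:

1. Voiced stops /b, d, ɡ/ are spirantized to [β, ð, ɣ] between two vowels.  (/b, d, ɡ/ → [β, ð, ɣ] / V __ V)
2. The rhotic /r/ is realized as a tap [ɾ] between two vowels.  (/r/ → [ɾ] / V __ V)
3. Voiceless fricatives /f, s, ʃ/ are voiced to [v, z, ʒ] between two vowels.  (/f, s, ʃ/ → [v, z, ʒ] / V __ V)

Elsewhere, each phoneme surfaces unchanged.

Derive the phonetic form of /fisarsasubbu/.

[fizarsazubbu]

/f/ (word-initial) fails the environment for rule 3, so it stays [f].
/i/ stays [i].
/s/ — between /i/ and /a/, between two vowels — surfaces as [z] (rule 3).
/a/ (between /s/ and /r/): no rule targets it → [a].
/r/ (between /a/ and /s/) fails the environment for rule 2, so it stays [r].
/s/ (between /r/ and /a/): rule 3 targets it, but not between two vowels → unchanged [s].
/a/ — not in any rule's target class → [a].
Rule 3 applies to /s/ (between /a/ and /u/: between two vowels) → [z].
/u/ (between /s/ and /b/): no rule targets it → [u].
/b/ (between /u/ and /b/) is in the target of rule 1 but the environment (between two vowels) is not met → [b].
/b/ (between /b/ and /u/) is in the target of rule 1 but the environment (between two vowels) is not met → [b].
/u/ (word-final) is unaffected → [u].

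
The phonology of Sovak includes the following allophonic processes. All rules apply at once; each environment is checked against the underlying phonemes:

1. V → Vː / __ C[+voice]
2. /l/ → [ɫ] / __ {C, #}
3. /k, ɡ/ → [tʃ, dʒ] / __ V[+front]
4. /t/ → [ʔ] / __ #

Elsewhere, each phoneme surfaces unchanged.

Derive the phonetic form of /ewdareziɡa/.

[eːwdaːreːziːɡa]

/e/ meets the environment for rule 1 (before a voiced consonant) → [eː].
/w/ — not in any rule's target class → [w].
/d/ (between /w/ and /a/): no rule targets it → [d].
/a/ — between /d/ and /r/, before a voiced consonant — surfaces as [aː] (rule 1).
/r/ — not in any rule's target class → [r].
/e/ meets the environment for rule 1 (before a voiced consonant) → [eː].
/z/ stays [z].
/i/ meets the environment for rule 1 (before a voiced consonant) → [iː].
/ɡ/ (between /i/ and /a/): rule 3 targets it, but not before a front vowel → unchanged [ɡ].
/a/ (word-final): rule 1 targets it, but not before a voiced consonant → unchanged [a].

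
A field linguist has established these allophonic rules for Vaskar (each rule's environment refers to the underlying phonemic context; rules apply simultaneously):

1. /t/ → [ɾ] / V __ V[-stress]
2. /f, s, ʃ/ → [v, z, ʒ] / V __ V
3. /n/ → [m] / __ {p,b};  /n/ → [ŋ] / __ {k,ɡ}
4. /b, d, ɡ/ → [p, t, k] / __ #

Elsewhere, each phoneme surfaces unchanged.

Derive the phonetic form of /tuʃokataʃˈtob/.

[tuʒokaɾaʃˈtop]

/t/ (word-initial) fails the environment for rule 1, so it stays [t].
/u/ stays [u].
/ʃ/ — between /u/ and /o/, between two vowels — surfaces as [ʒ] (rule 2).
/o/ — not in any rule's target class → [o].
/k/ (between /o/ and /a/): no rule targets it → [k].
/a/ stays [a].
/t/ (between /a/ and /a/) occurs between a vowel and a following unstressed vowel → [ɾ] by rule 1.
/a/ stays [a].
/ʃ/ — between /a/ and /t/; rule 2 does not apply here → [ʃ].
/t/ (between /ʃ/ and /o/) is in the target of rule 1 but the environment (between a vowel and a following unstressed vowel) is not met → [t].
/o/ (between /t/ and /b/): no rule targets it → [o].
/b/ (word-final): word-finally, so rule 4 applies → [p].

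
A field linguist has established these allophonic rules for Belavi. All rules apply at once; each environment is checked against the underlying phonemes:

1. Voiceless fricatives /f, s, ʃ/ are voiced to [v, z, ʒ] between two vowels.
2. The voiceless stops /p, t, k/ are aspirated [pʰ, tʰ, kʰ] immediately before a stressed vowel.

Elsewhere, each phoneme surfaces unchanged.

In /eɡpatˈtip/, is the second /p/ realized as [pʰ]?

No

/p/ (word-final) fails the environment for rule 2, so it stays [p].
The actual realization is [p], not [pʰ].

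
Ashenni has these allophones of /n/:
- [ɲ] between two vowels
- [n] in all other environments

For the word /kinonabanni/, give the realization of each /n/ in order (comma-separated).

Occurrence 1 (position 3): between two vowels → [ɲ].
Occurrence 2 (position 5): between two vowels → [ɲ].
Occurrence 3 (position 9): no conditioning environment matches → elsewhere allophone [n].
Occurrence 4 (position 10): no conditioning environment matches → elsewhere allophone [n].

[ɲ], [ɲ], [n], [n]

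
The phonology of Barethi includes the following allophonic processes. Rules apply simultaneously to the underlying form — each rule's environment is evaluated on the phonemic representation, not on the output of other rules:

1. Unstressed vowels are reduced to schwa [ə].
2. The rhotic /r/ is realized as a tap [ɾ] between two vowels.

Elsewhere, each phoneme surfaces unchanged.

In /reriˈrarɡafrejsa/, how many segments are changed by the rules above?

Segments that undergo a rule: /e/ → [ə] (rule 1); /r/ → [ɾ] (rule 2); /i/ → [ə] (rule 1); /r/ → [ɾ] (rule 2); /a/ → [ə] (rule 1); /e/ → [ə] (rule 1); /a/ → [ə] (rule 1).
All other segments surface unchanged.

7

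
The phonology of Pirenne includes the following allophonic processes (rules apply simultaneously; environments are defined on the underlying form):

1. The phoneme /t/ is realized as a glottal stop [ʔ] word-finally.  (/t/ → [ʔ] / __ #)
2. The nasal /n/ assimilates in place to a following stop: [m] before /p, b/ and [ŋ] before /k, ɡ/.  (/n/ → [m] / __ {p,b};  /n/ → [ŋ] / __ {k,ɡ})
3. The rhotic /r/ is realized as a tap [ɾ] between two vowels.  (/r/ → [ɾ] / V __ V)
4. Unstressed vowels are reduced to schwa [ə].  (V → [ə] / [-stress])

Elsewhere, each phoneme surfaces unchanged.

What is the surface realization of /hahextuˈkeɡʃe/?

/a/ (between /h/ and /h/): in an unstressed syllable, so rule 4 applies → [ə].
/e/ meets the environment for rule 4 (in an unstressed syllable) → [ə].
/t/ (between /x/ and /u/) is in the target of rule 1 but the environment (word-finally) is not met → [t].
/u/ meets the environment for rule 4 (in an unstressed syllable) → [ə].
/e/ (between /k/ and /ɡ/) fails the environment for rule 4, so it stays [e].
Rule 4 applies to /e/ (word-final: in an unstressed syllable) → [ə].

[həhəxtəˈkeɡʃə]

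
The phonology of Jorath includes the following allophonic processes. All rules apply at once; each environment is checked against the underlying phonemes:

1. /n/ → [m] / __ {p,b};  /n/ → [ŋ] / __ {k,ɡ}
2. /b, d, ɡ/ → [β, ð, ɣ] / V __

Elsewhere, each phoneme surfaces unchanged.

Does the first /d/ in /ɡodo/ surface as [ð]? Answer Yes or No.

Yes

/d/ meets the environment for rule 2 (immediately after a vowel) → [ð].
The actual realization is [ð], which matches [ð].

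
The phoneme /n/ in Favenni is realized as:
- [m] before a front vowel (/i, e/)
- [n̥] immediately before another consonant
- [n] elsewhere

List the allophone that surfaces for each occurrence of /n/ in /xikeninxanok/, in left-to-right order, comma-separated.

Occurrence 1 (position 5): before a front vowel (/i, e/) → [m].
Occurrence 2 (position 7): immediately before another consonant → [n̥].
Occurrence 3 (position 10): no conditioning environment matches → elsewhere allophone [n].

[m], [n̥], [n]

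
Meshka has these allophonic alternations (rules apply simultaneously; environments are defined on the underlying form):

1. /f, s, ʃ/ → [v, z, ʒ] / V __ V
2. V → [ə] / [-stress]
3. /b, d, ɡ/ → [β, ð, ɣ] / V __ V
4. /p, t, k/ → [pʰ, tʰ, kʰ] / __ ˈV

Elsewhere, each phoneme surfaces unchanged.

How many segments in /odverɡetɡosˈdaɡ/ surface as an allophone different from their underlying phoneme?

Segments that undergo a rule: /o/ → [ə] (rule 2); /e/ → [ə] (rule 2); /e/ → [ə] (rule 2); /o/ → [ə] (rule 2).
All other segments surface unchanged.

4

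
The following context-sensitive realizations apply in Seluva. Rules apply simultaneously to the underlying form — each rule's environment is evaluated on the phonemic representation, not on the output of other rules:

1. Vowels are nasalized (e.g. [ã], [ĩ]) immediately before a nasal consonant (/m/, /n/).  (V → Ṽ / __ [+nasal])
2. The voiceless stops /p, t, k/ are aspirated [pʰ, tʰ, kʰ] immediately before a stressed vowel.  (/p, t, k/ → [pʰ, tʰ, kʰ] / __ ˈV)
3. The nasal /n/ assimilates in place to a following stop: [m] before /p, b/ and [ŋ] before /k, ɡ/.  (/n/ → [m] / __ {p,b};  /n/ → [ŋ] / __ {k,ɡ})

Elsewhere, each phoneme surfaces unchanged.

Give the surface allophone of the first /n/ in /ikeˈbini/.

[n]

/n/ — between /i/ and /i/; rule 3 does not apply here → [n].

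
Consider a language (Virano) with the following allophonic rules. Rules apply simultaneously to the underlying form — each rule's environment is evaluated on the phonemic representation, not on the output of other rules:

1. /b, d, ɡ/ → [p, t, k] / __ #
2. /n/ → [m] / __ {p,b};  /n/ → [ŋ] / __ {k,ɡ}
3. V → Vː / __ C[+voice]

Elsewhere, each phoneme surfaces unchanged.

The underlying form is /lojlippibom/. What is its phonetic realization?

[loːjlippiːboːm]

/l/ (word-initial): no rule targets it → [l].
/o/ meets the environment for rule 3 (before a voiced consonant) → [oː].
/j/ (between /o/ and /l/) is unaffected → [j].
/l/ — not in any rule's target class → [l].
/i/ (between /l/ and /p/) fails the environment for rule 3, so it stays [i].
/p/ — not in any rule's target class → [p].
/p/ stays [p].
/i/ — between /p/ and /b/, before a voiced consonant — surfaces as [iː] (rule 3).
/b/ — between /i/ and /o/; rule 1 does not apply here → [b].
/o/ — between /b/ and /m/, before a voiced consonant — surfaces as [oː] (rule 3).
/m/ (word-final): no rule targets it → [m].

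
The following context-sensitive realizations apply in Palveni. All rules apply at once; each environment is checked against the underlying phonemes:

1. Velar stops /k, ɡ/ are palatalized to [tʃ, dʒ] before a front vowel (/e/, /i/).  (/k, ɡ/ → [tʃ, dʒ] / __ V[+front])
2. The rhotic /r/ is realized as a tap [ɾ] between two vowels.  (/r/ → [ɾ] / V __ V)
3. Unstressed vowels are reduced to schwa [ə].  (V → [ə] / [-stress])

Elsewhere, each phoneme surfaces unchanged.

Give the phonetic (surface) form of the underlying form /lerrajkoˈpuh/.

[lərrəjkəˈpuh]

/l/ (word-initial): no rule targets it → [l].
Rule 3 applies to /e/ (between /l/ and /r/: in an unstressed syllable) → [ə].
/r/ (between /e/ and /r/): rule 2 targets it, but not between two vowels → unchanged [r].
/r/ (between /r/ and /a/): rule 2 targets it, but not between two vowels → unchanged [r].
/a/ meets the environment for rule 3 (in an unstressed syllable) → [ə].
/j/ (between /a/ and /k/): no rule targets it → [j].
/k/ — between /j/ and /o/; rule 1 does not apply here → [k].
Rule 3 applies to /o/ (between /k/ and /p/: in an unstressed syllable) → [ə].
/p/ — not in any rule's target class → [p].
/u/ — between /p/ and /h/; rule 3 does not apply here → [u].
/h/ (word-final): no rule targets it → [h].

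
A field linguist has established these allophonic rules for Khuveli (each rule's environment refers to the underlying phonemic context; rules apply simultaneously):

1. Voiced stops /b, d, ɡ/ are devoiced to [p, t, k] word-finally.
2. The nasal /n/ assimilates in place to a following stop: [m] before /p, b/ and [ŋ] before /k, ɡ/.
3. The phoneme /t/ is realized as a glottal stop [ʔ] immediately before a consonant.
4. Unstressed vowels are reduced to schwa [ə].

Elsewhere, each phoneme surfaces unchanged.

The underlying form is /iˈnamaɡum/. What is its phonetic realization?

/i/ — word-initial, in an unstressed syllable — surfaces as [ə] (rule 4).
/n/ (between /i/ and /a/) fails the environment for rule 2, so it stays [n].
/a/ (between /n/ and /m/) is in the target of rule 4 but the environment (in an unstressed syllable) is not met → [a].
/m/ — not in any rule's target class → [m].
/a/ (between /m/ and /ɡ/) occurs in an unstressed syllable → [ə] by rule 4.
/ɡ/ (between /a/ and /u/) is in the target of rule 1 but the environment (word-finally) is not met → [ɡ].
/u/ (between /ɡ/ and /m/) occurs in an unstressed syllable → [ə] by rule 4.
/m/ — not in any rule's target class → [m].

[əˈnaməɡəm]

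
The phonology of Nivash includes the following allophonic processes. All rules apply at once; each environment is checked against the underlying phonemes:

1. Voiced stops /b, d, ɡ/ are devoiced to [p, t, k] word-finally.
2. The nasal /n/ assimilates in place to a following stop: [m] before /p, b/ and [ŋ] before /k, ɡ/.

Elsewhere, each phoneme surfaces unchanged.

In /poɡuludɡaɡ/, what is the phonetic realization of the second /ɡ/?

/ɡ/ (between /d/ and /a/) is in the target of rule 1 but the environment (word-finally) is not met → [ɡ].

[ɡ]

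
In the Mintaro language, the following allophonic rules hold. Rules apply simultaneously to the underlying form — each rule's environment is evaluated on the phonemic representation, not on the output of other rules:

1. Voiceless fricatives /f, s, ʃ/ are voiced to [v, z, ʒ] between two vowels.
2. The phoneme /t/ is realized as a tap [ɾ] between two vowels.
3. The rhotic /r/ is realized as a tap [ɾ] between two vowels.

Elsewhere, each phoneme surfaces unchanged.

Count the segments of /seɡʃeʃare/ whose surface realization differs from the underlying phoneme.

2

Segments that undergo a rule: /ʃ/ → [ʒ] (rule 1); /r/ → [ɾ] (rule 3).
All other segments surface unchanged.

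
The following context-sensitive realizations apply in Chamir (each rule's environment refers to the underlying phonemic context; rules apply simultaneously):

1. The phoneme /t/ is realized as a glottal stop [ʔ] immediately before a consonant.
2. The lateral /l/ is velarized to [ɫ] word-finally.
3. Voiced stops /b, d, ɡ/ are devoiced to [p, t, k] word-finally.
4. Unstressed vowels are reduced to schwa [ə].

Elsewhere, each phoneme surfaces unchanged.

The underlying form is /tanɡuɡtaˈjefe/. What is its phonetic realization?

[tənɡəɡtəˈjefə]

/t/ (word-initial) fails the environment for rule 1, so it stays [t].
/a/ (between /t/ and /n/) occurs in an unstressed syllable → [ə] by rule 4.
/n/ stays [n].
/ɡ/ — between /n/ and /u/; rule 3 does not apply here → [ɡ].
/u/ (between /ɡ/ and /ɡ/): in an unstressed syllable, so rule 4 applies → [ə].
/ɡ/ (between /u/ and /t/) fails the environment for rule 3, so it stays [ɡ].
/t/ (between /ɡ/ and /a/): rule 1 targets it, but not immediately before a consonant → unchanged [t].
Rule 4 applies to /a/ (between /t/ and /j/: in an unstressed syllable) → [ə].
/j/ (between /a/ and /e/) is unaffected → [j].
/e/ (between /j/ and /f/) fails the environment for rule 4, so it stays [e].
/f/ stays [f].
/e/ (word-final) occurs in an unstressed syllable → [ə] by rule 4.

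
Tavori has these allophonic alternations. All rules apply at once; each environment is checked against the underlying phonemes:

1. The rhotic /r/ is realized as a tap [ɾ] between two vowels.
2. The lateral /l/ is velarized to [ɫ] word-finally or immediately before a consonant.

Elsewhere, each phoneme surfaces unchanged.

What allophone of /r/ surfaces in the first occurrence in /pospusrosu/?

/r/ (between /s/ and /o/): rule 1 targets it, but not between two vowels → unchanged [r].

[r]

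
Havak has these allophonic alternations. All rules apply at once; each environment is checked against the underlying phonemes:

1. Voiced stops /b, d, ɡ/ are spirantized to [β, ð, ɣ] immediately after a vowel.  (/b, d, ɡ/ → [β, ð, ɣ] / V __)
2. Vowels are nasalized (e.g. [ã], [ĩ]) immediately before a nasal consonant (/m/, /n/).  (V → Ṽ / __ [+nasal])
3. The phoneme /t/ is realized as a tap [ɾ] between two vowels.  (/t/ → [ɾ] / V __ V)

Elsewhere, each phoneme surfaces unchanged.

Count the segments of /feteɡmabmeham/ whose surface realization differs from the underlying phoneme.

4

Segments that undergo a rule: /t/ → [ɾ] (rule 3); /ɡ/ → [ɣ] (rule 1); /b/ → [β] (rule 1); /a/ → [ã] (rule 2).
All other segments surface unchanged.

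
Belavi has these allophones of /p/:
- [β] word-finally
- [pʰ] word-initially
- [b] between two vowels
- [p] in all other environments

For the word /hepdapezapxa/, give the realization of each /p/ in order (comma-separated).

Occurrence 1 (position 3): no conditioning environment matches → elsewhere allophone [p].
Occurrence 2 (position 6): between two vowels → [b].
Occurrence 3 (position 10): no conditioning environment matches → elsewhere allophone [p].

[p], [b], [p]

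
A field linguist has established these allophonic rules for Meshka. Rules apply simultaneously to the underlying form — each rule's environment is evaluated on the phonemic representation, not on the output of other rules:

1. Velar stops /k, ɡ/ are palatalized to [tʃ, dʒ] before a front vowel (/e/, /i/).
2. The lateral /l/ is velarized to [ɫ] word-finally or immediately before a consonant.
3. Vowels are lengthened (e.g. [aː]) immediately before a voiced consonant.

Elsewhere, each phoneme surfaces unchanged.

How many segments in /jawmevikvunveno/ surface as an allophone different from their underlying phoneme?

Segments that undergo a rule: /a/ → [aː] (rule 3); /e/ → [eː] (rule 3); /u/ → [uː] (rule 3); /e/ → [eː] (rule 3).
All other segments surface unchanged.

4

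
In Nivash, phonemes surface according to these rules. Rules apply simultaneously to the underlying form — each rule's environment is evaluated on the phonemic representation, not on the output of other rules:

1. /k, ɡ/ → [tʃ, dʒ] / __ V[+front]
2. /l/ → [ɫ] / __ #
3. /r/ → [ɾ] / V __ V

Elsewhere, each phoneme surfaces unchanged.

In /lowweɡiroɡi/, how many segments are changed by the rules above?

3

Segments that undergo a rule: /ɡ/ → [dʒ] (rule 1); /r/ → [ɾ] (rule 3); /ɡ/ → [dʒ] (rule 1).
All other segments surface unchanged.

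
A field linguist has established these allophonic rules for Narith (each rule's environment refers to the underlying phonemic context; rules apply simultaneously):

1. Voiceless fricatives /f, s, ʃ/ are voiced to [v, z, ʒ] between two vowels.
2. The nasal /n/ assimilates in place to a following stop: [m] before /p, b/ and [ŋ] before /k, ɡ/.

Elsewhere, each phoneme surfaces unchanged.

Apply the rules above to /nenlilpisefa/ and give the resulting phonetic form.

[nenlilpizeva]

/n/ (word-initial): rule 2 targets it, but not before a labial or velar stop → unchanged [n].
/n/ (between /e/ and /l/) fails the environment for rule 2, so it stays [n].
/s/ (between /i/ and /e/) occurs between two vowels → [z] by rule 1.
/f/ (between /e/ and /a/) occurs between two vowels → [v] by rule 1.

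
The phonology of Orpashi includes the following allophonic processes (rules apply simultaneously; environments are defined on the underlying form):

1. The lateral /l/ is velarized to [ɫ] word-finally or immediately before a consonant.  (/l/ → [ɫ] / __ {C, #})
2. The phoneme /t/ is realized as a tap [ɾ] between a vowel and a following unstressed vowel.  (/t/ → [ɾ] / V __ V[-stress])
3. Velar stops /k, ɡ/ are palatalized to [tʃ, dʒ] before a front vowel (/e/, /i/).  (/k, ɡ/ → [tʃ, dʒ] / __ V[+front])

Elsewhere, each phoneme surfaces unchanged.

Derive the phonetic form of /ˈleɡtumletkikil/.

/l/ (word-initial) is in the target of rule 1 but the environment (word-finally or immediately before a consonant) is not met → [l].
/ɡ/ (between /e/ and /t/) is in the target of rule 3 but the environment (before a front vowel) is not met → [ɡ].
/t/ (between /ɡ/ and /u/): rule 2 targets it, but not between a vowel and a following unstressed vowel → unchanged [t].
/l/ (between /m/ and /e/): rule 1 targets it, but not word-finally or immediately before a consonant → unchanged [l].
/t/ (between /e/ and /k/) is in the target of rule 2 but the environment (between a vowel and a following unstressed vowel) is not met → [t].
Rule 3 applies to /k/ (between /t/ and /i/: before a front vowel) → [tʃ].
/k/ — between /i/ and /i/, before a front vowel — surfaces as [tʃ] (rule 3).
/l/ — word-final, word-finally or immediately before a consonant — surfaces as [ɫ] (rule 1).

[ˈleɡtumlettʃitʃiɫ]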